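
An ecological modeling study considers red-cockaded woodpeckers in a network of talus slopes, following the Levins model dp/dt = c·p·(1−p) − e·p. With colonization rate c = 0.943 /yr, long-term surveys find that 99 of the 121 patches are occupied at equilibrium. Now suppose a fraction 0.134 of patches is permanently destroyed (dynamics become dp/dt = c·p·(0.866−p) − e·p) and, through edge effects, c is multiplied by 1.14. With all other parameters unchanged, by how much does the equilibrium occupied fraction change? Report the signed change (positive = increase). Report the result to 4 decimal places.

-0.1117

Observed p* = 99/121 = 0.81818.
Balance c(1−p*) = e gives e = 0.943×(1 − 0.81818) = 0.17146.
New p* = 0.866 − e/c = 0.866 − 0.17146/1.07502 = 0.70651.
Δp* = 0.70651 − 0.81818 = -0.11167.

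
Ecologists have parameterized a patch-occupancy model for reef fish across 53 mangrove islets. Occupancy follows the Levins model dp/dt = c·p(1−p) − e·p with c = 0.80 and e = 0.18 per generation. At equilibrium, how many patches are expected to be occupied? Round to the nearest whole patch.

p* = 1 − e/c = 1 − 0.18/0.80 = 0.7750.
Expected occupied patches = N × p* = 53 × 0.7750 = 41.08 ≈ 41.

41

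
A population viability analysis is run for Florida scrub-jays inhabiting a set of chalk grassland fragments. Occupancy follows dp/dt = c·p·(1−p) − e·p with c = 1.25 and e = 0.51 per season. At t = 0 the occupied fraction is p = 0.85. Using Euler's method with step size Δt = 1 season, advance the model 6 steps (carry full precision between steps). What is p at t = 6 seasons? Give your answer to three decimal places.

0.592

Update rule: p ← p + [c·p·(1−p) − e·p]·Δt with Δt = 1.
step 1: Δp = -0.27412, p = 0.57588
step 2: Δp = +0.01161, p = 0.58748
step 3: Δp = +0.00332, p = 0.59080
step 4: Δp = +0.00089, p = 0.59169
step 5: Δp = +0.00023, p = 0.59192
step 6: Δp = +0.00006, p = 0.59198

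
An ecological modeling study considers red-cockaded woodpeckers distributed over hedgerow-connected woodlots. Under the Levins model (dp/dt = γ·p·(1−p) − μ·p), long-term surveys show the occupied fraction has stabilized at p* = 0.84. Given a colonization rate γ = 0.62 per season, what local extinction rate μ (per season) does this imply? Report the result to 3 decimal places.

At equilibrium γ(1−p*) = μ.
μ = 0.62 × (1 − 0.84) = 0.62 × 0.1600 = 0.0992.

0.099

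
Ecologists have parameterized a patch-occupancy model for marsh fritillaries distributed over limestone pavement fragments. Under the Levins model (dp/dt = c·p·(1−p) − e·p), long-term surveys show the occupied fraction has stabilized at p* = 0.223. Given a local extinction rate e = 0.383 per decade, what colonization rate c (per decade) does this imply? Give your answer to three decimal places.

0.493

At equilibrium c(1−p*) = e, so c = e/(1−p*).
c = 0.383/(1 − 0.223) = 0.383/0.7770 = 0.4929.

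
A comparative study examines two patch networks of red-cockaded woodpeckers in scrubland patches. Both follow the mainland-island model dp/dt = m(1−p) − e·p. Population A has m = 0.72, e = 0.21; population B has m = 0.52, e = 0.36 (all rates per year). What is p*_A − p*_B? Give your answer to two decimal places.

A: p*_A = m/(m+e) = 0.72/0.9300 = 0.7742.
B: p*_B = 0.52/0.8800 = 0.5909.
p*_A − p*_B = 0.7742 − 0.5909 = 0.1833.

0.18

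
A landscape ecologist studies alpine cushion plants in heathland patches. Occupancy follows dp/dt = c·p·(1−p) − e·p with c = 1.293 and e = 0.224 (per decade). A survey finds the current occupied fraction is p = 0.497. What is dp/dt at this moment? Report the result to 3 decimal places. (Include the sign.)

Colonization term: c·p·(1−p) = 1.293×0.497×0.5030 = 0.32324.
Extinction term: e·p = 0.11133.
dp/dt = 0.32324 − 0.11133 = 0.21191.

0.212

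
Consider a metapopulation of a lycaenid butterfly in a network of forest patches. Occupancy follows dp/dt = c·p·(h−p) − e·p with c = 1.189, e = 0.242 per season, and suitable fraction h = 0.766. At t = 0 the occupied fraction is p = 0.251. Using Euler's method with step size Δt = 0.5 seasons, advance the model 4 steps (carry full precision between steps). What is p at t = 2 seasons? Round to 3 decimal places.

Update rule: p ← p + [c·p·(h−p) − e·p]·Δt with Δt = 0.5.
step 1: Δp = +0.04648, p = 0.29748
step 2: Δp = +0.04686, p = 0.34434
step 3: Δp = +0.04465, p = 0.38899
step 4: Δp = +0.04012, p = 0.42911

0.429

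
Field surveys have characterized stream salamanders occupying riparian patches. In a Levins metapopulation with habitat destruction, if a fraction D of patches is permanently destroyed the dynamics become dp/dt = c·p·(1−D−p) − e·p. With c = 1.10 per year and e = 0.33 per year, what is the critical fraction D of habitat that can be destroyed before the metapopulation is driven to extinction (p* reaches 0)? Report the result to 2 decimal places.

The nontrivial equilibrium is p* = (1−D) − e/c; extinction occurs when this hits zero.
So D_crit = 1 − e/c = 1 − 0.33/1.10 = 1 − 0.3000 = 0.7000.
This equals the undisturbed p*, a classic result of Lande's extension.

0.70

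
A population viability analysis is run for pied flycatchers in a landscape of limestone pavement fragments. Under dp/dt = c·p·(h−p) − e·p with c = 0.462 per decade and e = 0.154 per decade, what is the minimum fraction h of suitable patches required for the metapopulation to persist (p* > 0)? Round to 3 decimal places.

0.333

p* = h − e/c is positive only when h > e/c.
h_min = e/c = 0.154/0.462 = 0.3333.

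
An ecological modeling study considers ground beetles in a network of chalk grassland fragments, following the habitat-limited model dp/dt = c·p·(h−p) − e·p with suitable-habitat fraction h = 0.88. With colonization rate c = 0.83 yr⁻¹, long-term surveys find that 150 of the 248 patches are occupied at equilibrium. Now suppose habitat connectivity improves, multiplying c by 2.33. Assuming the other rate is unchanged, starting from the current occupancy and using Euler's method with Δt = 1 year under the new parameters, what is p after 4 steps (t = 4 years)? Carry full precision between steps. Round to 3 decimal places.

0.759

Observed p* = 150/248 = 0.60484.
Balance c(h−p*) = e gives e = 0.83×(0.88 − 0.60484) = 0.22838.
Starting from p₀ = 0.60484; update p ← p + (dp/dt)·Δt with the new parameters.
p: 0.60484 → 0.78856  (Δp = +0.18372)
p: 0.78856 → 0.74791  (Δp = -0.04065)
p: 0.74791 → 0.76815  (Δp = +0.02024)
p: 0.76815 → 0.75887  (Δp = -0.00928)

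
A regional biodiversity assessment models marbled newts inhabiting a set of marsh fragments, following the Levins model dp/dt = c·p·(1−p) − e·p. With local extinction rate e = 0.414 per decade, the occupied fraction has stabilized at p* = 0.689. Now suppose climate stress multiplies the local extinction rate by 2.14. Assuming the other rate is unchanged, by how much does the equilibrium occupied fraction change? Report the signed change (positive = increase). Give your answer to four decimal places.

-0.3545

Balance c(1−p*) = e gives c = e/(1 − 0.68900) = 0.414/0.31100 = 1.33119.
New p* = 1 − e/c = 1 − 0.88596/1.33119 = 0.33446.
Δp* = 0.33446 − 0.68900 = -0.35454.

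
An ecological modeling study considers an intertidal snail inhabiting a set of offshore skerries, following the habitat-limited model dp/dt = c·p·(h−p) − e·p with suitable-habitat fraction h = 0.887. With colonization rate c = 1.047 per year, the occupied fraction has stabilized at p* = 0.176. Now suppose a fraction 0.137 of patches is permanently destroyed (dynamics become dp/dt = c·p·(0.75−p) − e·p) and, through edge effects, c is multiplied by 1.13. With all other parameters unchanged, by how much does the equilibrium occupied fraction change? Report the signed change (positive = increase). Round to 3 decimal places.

Balance c(h−p*) = e gives e = 1.047×(0.887 − 0.17600) = 0.74442.
New p* = 0.75 − e/c = 0.75 − 0.74442/1.18311 = 0.12079.
Δp* = 0.12079 − 0.17600 = -0.05521.

-0.055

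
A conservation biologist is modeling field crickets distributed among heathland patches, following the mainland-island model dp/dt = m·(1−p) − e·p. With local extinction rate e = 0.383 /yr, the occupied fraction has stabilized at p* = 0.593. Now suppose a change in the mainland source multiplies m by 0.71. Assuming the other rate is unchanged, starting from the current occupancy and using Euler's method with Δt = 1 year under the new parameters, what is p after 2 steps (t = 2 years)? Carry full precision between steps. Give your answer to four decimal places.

0.5126

Balance m(1−p*) = e·p* gives m = e·p*/(1−p*) = 0.383×0.59300/0.40700 = 0.55803.
Starting from p₀ = 0.59300; update p ← p + (dp/dt)·Δt with the new parameters.
p: 0.59300 → 0.52714  (Δp = -0.06586)
p: 0.52714 → 0.51259  (Δp = -0.01454)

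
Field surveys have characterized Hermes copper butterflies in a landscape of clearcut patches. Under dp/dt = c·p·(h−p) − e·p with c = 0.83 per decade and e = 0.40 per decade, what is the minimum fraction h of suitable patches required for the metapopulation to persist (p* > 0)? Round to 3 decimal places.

p* = h − e/c is positive only when h > e/c.
h_min = e/c = 0.40/0.83 = 0.4819.

0.482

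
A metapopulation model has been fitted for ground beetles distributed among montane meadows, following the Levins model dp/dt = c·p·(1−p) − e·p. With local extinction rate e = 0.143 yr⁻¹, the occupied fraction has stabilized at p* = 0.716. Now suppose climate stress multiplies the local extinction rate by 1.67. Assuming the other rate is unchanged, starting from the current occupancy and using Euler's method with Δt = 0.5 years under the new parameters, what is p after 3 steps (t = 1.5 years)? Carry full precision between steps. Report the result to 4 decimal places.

Balance c(1−p*) = e gives c = e/(1 − 0.71600) = 0.143/0.28400 = 0.50352.
Starting from p₀ = 0.71600; update p ← p + (dp/dt)·Δt with the new parameters.
step 1: Δp = -0.03430, p = 0.68170
step 2: Δp = -0.02677, p = 0.65493
step 3: Δp = -0.02130, p = 0.63363

0.6336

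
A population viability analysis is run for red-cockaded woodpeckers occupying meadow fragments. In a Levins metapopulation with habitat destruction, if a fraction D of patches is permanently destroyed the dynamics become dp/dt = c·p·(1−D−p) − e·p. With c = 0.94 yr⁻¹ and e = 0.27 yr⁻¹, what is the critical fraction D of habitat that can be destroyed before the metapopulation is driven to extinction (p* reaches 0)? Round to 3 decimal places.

0.713

The nontrivial equilibrium is p* = (1−D) − e/c; extinction occurs when this hits zero.
So D_crit = 1 − e/c = 1 − 0.27/0.94 = 1 − 0.2872 = 0.7128.
This equals the undisturbed p*, a classic result of Lande's extension.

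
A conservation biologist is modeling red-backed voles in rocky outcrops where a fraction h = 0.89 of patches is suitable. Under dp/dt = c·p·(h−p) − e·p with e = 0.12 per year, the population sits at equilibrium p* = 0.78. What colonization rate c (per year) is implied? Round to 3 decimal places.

At equilibrium c(h−p*) = e, so c = e/(h−p*).
c = 0.12/(0.89 − 0.78) = 0.12/0.1100 = 1.0909.

1.091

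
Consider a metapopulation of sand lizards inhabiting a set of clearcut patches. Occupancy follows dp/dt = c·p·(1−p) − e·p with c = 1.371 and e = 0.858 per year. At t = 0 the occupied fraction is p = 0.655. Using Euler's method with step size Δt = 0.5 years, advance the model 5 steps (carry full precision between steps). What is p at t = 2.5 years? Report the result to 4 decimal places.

0.4073

Update rule: p ← p + [c·p·(1−p) − e·p]·Δt with Δt = 0.5.
p: 0.65500 → 0.52891  (Δp = -0.12609)
p: 0.52891 → 0.47281  (Δp = -0.05610)
p: 0.47281 → 0.44084  (Δp = -0.03197)
p: 0.44084 → 0.42070  (Δp = -0.02015)
p: 0.42070 → 0.40728  (Δp = -0.01342)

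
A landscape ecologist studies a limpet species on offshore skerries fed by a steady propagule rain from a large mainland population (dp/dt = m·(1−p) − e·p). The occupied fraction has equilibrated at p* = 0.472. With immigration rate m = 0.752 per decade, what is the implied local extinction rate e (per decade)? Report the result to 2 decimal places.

At equilibrium m(1−p*) = e·p*, so e = m(1−p*)/p*.
e = 0.752 × 0.5280 / 0.472 = 0.8412.

0.84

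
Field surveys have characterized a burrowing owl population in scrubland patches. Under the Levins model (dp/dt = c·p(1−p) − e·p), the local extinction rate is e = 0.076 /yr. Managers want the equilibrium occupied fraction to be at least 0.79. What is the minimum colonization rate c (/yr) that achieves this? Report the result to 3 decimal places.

0.362

p* = 1 − e/c ≥ 0.79 requires e/c ≤ 0.2100, i.e. c ≥ e/0.2100.
c_min = 0.076/0.2100 = 0.3619.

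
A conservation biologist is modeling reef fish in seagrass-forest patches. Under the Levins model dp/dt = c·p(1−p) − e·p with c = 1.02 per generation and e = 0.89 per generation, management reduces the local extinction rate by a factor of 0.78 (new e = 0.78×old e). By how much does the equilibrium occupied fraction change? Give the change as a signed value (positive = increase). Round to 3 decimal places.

Before: p* = 1 − 0.89/1.02 = 0.1275.
After the change, c = 1.02, e = 0.6942, so p* = 1 − 0.6942/1.02 = 0.3194.
Δp* = 0.3194 − 0.1275 = +0.1920.

0.192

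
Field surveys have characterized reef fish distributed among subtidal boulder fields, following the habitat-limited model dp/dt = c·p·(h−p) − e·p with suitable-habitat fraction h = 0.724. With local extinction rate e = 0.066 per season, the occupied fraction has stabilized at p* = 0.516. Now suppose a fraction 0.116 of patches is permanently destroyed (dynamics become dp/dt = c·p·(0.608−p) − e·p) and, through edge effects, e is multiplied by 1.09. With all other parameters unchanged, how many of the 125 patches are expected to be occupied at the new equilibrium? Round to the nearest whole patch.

48

Balance c(h−p*) = e gives c = e/(0.724 − 0.51600) = 0.066/0.20800 = 0.31731.
New p* = 0.608 − e/c = 0.608 − 0.07194/0.31731 = 0.38128.
Expected occupied = 125 × 0.38128 = 47.66 ≈ 48.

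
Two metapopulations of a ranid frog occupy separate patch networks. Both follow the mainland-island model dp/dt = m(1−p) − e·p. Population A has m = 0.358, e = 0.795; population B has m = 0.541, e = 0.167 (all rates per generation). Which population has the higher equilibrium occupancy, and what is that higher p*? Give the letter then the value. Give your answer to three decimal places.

A: p*_A = m/(m+e) = 0.358/1.1530 = 0.3105.
B: p*_B = 0.541/0.7080 = 0.7641.
B is higher at 0.7641.

B, 0.764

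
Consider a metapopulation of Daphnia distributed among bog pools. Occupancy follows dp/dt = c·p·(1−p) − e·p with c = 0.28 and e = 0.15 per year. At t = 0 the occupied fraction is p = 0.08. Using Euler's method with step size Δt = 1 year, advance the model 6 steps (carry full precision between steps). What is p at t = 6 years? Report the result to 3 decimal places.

Update rule: p ← p + [c·p·(1−p) − e·p]·Δt with Δt = 1.
step 1: Δp = +0.00861, p = 0.08861
step 2: Δp = +0.00932, p = 0.09793
step 3: Δp = +0.01005, p = 0.10797
step 4: Δp = +0.01077, p = 0.11875
step 5: Δp = +0.01149, p = 0.13024
step 6: Δp = +0.01218, p = 0.14242

0.142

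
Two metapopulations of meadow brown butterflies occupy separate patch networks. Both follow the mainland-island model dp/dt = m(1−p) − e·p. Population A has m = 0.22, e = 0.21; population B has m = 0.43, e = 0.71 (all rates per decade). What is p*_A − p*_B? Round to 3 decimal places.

0.134

A: p*_A = m/(m+e) = 0.22/0.4300 = 0.5116.
B: p*_B = 0.43/1.1400 = 0.3772.
p*_A − p*_B = 0.5116 − 0.3772 = 0.1344.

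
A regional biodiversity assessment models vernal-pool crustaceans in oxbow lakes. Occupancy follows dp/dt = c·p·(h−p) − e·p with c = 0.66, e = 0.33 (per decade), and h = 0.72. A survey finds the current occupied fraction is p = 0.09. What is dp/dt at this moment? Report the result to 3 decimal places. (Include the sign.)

0.008

Colonization term: c·p·(h−p) = 0.66×0.09×0.6300 = 0.03742.
Extinction term: e·p = 0.02970.
dp/dt = 0.03742 − 0.02970 = 0.00772.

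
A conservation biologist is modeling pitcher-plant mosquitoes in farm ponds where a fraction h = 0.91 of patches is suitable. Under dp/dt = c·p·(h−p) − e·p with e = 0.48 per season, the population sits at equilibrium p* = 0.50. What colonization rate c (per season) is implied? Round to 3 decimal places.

At equilibrium c(h−p*) = e, so c = e/(h−p*).
c = 0.48/(0.91 − 0.50) = 0.48/0.4100 = 1.1707.

1.171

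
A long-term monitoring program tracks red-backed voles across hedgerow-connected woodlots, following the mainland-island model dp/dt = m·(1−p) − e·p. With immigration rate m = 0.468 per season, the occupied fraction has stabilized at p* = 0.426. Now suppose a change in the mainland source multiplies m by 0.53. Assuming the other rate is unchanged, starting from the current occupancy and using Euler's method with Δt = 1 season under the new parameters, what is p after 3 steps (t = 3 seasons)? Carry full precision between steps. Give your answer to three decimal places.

Balance m(1−p*) = e·p* gives e = m(1−p*)/p* = 0.468×0.57400/0.42600 = 0.63059.
Starting from p₀ = 0.42600; update p ← p + (dp/dt)·Δt with the new parameters.
  1  |  dp/dt·Δt = -0.126257  |  p_1 = 0.299743
  2  |  dp/dt·Δt = -0.015324  |  p_2 = 0.284419
  3  |  dp/dt·Δt = -0.001860  |  p_3 = 0.282560

0.283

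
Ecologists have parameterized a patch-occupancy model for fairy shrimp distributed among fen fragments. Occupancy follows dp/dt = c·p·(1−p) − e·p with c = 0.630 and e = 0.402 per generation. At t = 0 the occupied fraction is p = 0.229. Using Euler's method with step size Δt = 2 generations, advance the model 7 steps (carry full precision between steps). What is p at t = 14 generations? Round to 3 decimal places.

0.358

Update rule: p ← p + [c·p·(1−p) − e·p]·Δt with Δt = 2.
p: 0.22900 → 0.26735  (Δp = +0.03835)
p: 0.26735 → 0.29920  (Δp = +0.03185)
p: 0.29920 → 0.32284  (Δp = +0.02364)
p: 0.32284 → 0.33873  (Δp = +0.01589)
p: 0.33873 → 0.34862  (Δp = +0.00989)
p: 0.34862 → 0.35446  (Δp = +0.00583)
p: 0.35446 → 0.35778  (Δp = +0.00333)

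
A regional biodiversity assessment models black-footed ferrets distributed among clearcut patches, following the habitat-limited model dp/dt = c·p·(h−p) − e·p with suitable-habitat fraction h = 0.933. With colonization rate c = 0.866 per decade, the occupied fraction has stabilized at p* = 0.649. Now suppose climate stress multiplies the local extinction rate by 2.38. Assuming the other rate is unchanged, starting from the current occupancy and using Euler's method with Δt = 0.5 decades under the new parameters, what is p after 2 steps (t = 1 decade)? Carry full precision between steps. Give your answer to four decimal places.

Balance c(h−p*) = e gives e = 0.866×(0.933 − 0.64900) = 0.24594.
Starting from p₀ = 0.64900; update p ← p + (dp/dt)·Δt with the new parameters.
step 1: Δp = -0.11014, p = 0.53886
step 2: Δp = -0.06575, p = 0.47312

0.4731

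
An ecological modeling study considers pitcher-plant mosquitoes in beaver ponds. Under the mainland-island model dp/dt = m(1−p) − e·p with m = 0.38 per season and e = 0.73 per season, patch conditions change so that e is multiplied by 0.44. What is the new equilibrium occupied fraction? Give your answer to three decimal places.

0.542

Before: p* = 0.38/(0.38+0.73) = 0.3423.
After: m = 0.38, e = 0.3212; p* = 0.38/0.7012 = 0.5419.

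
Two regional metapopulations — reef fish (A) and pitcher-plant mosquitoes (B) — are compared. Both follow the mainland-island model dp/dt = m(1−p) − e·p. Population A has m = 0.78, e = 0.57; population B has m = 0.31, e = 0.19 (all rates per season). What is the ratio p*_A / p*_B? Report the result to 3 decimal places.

A: p*_A = m/(m+e) = 0.78/1.3500 = 0.5778.
B: p*_B = 0.31/0.5000 = 0.6200.
p*_A / p*_B = 0.5778/0.6200 = 0.9319.

0.932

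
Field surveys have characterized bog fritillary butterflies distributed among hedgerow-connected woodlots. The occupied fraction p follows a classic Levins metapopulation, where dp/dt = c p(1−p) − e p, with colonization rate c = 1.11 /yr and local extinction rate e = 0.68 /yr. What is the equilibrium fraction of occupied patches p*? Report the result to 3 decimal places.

0.387

Setting dp/dt = 0 and dividing through by p* gives c·(1−p*) = e.
So p* = 1 − e/c = 1 − 0.68/1.11 = 1 − 0.6126 = 0.3874.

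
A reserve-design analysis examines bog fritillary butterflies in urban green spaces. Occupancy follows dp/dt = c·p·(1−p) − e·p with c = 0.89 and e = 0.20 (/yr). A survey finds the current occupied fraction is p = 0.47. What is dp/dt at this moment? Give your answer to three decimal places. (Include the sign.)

Colonization term: c·p·(1−p) = 0.89×0.47×0.5300 = 0.22170.
Extinction term: e·p = 0.09400.
dp/dt = 0.22170 − 0.09400 = 0.12770.

0.128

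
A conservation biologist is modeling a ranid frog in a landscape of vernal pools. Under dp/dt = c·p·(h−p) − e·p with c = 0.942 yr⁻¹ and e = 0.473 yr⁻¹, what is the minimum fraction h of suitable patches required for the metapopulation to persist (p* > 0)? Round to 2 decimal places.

p* = h − e/c is positive only when h > e/c.
h_min = e/c = 0.473/0.942 = 0.5021.

0.50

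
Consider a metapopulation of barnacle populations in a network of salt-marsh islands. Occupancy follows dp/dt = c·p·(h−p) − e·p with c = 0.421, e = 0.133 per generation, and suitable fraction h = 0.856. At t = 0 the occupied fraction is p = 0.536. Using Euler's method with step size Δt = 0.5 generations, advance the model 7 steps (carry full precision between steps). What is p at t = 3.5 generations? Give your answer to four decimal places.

Update rule: p ← p + [c·p·(h−p) − e·p]·Δt with Δt = 0.5.
  1  |  dp/dt·Δt = +0.000461  |  p_1 = 0.536461
  2  |  dp/dt·Δt = +0.000409  |  p_2 = 0.536870
  3  |  dp/dt·Δt = +0.000363  |  p_3 = 0.537234
  4  |  dp/dt·Δt = +0.000323  |  p_4 = 0.537556
  5  |  dp/dt·Δt = +0.000286  |  p_5 = 0.537842
  6  |  dp/dt·Δt = +0.000254  |  p_6 = 0.538096
  7  |  dp/dt·Δt = +0.000225  |  p_7 = 0.538322

0.5383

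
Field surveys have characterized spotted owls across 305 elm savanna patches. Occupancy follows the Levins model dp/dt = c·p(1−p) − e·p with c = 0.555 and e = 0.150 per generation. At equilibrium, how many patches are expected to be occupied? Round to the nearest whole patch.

223

p* = 1 − e/c = 1 − 0.150/0.555 = 0.7297.
Expected occupied patches = N × p* = 305 × 0.7297 = 222.57 ≈ 223.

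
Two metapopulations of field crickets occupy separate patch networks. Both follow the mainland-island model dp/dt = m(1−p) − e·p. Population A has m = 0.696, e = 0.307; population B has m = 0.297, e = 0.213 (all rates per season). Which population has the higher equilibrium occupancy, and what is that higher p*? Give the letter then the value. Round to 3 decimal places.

A: p*_A = m/(m+e) = 0.696/1.0030 = 0.6939.
B: p*_B = 0.297/0.5100 = 0.5824.
A is higher at 0.6939.

A, 0.694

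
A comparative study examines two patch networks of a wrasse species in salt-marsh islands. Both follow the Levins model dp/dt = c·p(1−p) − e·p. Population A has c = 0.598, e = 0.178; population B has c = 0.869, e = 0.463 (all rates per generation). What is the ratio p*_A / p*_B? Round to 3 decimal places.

1.503

A: p*_A = 1 − 0.178/0.598 = 0.7023.
B: p*_B = 1 − 0.463/0.869 = 0.4672.
p*_A / p*_B = 0.7023/0.4672 = 1.5033.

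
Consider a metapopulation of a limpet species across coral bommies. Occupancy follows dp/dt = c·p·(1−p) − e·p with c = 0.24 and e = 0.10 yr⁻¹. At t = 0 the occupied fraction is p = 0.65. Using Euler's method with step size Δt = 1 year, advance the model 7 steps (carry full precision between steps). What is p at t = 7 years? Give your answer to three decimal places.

0.605

Update rule: p ← p + [c·p·(1−p) − e·p]·Δt with Δt = 1.
p: 0.65000 → 0.63960  (Δp = -0.01040)
p: 0.63960 → 0.63096  (Δp = -0.00864)
p: 0.63096 → 0.62375  (Δp = -0.00721)
p: 0.62375 → 0.61770  (Δp = -0.00605)
p: 0.61770 → 0.61261  (Δp = -0.00509)
p: 0.61261 → 0.60830  (Δp = -0.00430)
p: 0.60830 → 0.60466  (Δp = -0.00365)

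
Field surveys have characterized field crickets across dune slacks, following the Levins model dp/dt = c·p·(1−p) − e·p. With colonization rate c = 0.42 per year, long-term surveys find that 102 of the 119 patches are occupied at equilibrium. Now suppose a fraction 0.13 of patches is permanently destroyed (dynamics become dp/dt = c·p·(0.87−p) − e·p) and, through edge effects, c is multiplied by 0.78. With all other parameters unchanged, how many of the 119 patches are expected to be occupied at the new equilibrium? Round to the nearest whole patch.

Observed p* = 102/119 = 0.85714.
Balance c(1−p*) = e gives e = 0.42×(1 − 0.85714) = 0.06000.
New p* = 0.87 − e/c = 0.87 − 0.06000/0.32760 = 0.68685.
Expected occupied = 119 × 0.68685 = 81.74 ≈ 82.

82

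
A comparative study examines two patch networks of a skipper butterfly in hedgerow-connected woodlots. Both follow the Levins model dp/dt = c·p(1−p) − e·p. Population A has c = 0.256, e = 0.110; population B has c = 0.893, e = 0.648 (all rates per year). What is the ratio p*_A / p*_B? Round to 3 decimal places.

A: p*_A = 1 − 0.110/0.256 = 0.5703.
B: p*_B = 1 − 0.648/0.893 = 0.2744.
p*_A / p*_B = 0.5703/0.2744 = 2.0787.

2.079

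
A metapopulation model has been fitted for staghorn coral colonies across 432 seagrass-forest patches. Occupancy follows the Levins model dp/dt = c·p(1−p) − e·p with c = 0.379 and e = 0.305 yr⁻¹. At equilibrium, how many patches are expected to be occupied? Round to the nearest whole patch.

p* = 1 − e/c = 1 − 0.305/0.379 = 0.1953.
Expected occupied patches = N × p* = 432 × 0.1953 = 84.35 ≈ 84.

84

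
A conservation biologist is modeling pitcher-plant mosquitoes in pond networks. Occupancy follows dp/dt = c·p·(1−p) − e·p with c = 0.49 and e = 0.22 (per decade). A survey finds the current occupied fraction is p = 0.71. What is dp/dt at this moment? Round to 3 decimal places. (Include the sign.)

Colonization term: c·p·(1−p) = 0.49×0.71×0.2900 = 0.10089.
Extinction term: e·p = 0.15620.
dp/dt = 0.10089 − 0.15620 = -0.05531.

-0.055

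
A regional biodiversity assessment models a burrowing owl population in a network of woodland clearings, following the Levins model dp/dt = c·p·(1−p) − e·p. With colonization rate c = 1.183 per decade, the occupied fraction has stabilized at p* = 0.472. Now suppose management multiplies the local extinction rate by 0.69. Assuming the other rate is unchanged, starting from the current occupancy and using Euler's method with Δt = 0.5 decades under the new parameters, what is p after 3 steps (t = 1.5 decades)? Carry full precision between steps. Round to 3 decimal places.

0.581

Balance c(1−p*) = e gives e = 1.183×(1 − 0.47200) = 0.62462.
Starting from p₀ = 0.47200; update p ← p + (dp/dt)·Δt with the new parameters.
step 1: Δp = +0.04570, p = 0.51770
step 2: Δp = +0.03613, p = 0.55383
step 3: Δp = +0.02681, p = 0.58064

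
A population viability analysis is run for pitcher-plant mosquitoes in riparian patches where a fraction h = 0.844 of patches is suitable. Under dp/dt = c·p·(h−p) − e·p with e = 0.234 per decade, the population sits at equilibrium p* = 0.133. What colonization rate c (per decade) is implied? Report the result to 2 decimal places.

At equilibrium c(h−p*) = e, so c = e/(h−p*).
c = 0.234/(0.844 − 0.133) = 0.234/0.7110 = 0.3291.

0.33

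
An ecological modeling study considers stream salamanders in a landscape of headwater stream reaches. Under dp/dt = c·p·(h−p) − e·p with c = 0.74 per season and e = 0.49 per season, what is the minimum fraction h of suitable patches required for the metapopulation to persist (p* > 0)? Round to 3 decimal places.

0.662

p* = h − e/c is positive only when h > e/c.
h_min = e/c = 0.49/0.74 = 0.6622.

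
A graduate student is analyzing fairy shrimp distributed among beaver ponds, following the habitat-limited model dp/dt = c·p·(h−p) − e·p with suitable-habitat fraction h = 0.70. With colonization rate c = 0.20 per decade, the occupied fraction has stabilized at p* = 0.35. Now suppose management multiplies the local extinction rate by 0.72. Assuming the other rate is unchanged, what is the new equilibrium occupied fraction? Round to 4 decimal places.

Balance c(h−p*) = e gives e = 0.20×(0.7 − 0.35000) = 0.07000.
New p* = 0.7 − e/c = 0.7 − 0.05040/0.20000 = 0.44800.

0.4480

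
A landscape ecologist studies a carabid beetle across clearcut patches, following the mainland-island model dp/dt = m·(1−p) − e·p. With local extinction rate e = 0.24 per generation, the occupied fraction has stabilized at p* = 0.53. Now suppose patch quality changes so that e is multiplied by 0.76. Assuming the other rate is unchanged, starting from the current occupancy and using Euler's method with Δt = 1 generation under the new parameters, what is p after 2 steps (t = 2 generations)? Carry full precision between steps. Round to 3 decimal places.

0.577

Balance m(1−p*) = e·p* gives m = e·p*/(1−p*) = 0.24×0.53000/0.47000 = 0.27064.
Starting from p₀ = 0.53000; update p ← p + (dp/dt)·Δt with the new parameters.
step 1: Δp = +0.03053, p = 0.56053
step 2: Δp = +0.01670, p = 0.57723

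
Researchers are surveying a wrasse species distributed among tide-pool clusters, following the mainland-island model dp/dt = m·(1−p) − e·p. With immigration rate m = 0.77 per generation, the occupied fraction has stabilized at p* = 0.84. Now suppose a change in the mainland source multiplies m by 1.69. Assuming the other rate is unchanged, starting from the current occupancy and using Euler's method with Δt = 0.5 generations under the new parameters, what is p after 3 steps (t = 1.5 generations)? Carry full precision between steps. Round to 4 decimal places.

0.8975

Balance m(1−p*) = e·p* gives e = m(1−p*)/p* = 0.77×0.16000/0.84000 = 0.14667.
Starting from p₀ = 0.84000; update p ← p + (dp/dt)·Δt with the new parameters.
t = 0.5: p = 0.84000 + (+0.04250) = 0.88250
t = 1: p = 0.88250 + (+0.01173) = 0.89424
t = 1.5: p = 0.89424 + (+0.00324) = 0.89747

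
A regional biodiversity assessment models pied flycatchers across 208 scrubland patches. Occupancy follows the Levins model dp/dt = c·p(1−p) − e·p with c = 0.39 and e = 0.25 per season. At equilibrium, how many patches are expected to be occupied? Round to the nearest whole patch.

75

p* = 1 − e/c = 1 − 0.25/0.39 = 0.3590.
Expected occupied patches = N × p* = 208 × 0.3590 = 74.67 ≈ 75.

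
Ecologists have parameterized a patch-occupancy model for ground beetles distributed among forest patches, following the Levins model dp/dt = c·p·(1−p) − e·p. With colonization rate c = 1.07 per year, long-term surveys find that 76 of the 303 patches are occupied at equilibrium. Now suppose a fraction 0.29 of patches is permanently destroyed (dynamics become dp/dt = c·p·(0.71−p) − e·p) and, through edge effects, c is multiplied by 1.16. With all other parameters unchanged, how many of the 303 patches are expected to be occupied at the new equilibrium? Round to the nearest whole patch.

19

Observed p* = 76/303 = 0.25083.
Balance c(1−p*) = e gives e = 1.07×(1 − 0.25083) = 0.80161.
New p* = 0.71 − e/c = 0.71 − 0.80161/1.24120 = 0.06417.
Expected occupied = 303 × 0.06417 = 19.44 ≈ 19.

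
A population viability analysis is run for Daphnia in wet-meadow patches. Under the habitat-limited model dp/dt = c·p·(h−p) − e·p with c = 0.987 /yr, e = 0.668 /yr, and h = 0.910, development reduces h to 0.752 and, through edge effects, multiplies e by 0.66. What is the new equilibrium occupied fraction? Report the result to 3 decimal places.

0.305

Before: p* = h − e/c = 0.910 − 0.668/0.987 = 0.910 − 0.6768 = 0.2332.
After: c = 0.987, e = 0.44088, h = 0.752; p* = 0.752 − 0.44088/0.987 = 0.3053.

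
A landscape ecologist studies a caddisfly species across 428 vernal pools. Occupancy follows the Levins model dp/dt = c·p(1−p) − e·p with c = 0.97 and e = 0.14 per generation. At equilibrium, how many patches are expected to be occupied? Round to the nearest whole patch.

p* = 1 − e/c = 1 − 0.14/0.97 = 0.8557.
Expected occupied patches = N × p* = 428 × 0.8557 = 366.23 ≈ 366.

366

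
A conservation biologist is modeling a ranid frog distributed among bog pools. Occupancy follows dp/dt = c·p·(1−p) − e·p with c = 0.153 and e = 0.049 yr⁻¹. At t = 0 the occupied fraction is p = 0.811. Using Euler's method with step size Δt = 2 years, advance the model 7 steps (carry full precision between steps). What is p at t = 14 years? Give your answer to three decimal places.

0.701

Update rule: p ← p + [c·p·(1−p) − e·p]·Δt with Δt = 2.
t = 2: p = 0.81100 + (-0.03257) = 0.77843
t = 4: p = 0.77843 + (-0.02351) = 0.75492
t = 6: p = 0.75492 + (-0.01737) = 0.73755
t = 8: p = 0.73755 + (-0.01305) = 0.72450
t = 10: p = 0.72450 + (-0.00992) = 0.71458
t = 12: p = 0.71458 + (-0.00762) = 0.70696
t = 14: p = 0.70696 + (-0.00589) = 0.70107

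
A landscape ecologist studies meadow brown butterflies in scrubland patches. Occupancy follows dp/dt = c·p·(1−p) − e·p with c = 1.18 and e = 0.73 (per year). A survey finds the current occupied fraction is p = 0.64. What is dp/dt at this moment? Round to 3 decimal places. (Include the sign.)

-0.195

Colonization term: c·p·(1−p) = 1.18×0.64×0.3600 = 0.27187.
Extinction term: e·p = 0.46720.
dp/dt = 0.27187 − 0.46720 = -0.19533.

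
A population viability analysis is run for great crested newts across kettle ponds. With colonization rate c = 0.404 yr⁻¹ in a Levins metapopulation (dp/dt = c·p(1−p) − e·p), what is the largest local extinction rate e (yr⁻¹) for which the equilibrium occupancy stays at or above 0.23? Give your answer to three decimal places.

1 − e/c ≥ 0.23 ⇒ e ≤ c(1 − 0.23) = 0.404 × 0.7700.
e_max = 0.3111.

0.311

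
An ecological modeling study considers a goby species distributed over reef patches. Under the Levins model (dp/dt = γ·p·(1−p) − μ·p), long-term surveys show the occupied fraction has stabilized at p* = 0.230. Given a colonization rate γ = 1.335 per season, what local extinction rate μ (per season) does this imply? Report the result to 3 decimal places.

At equilibrium γ(1−p*) = μ.
μ = 1.335 × (1 − 0.230) = 1.335 × 0.7700 = 1.0279.

1.028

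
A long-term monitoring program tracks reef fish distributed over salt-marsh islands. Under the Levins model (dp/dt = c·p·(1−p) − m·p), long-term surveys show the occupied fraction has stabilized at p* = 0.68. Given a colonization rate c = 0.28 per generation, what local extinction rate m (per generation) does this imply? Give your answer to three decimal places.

0.090

At equilibrium c(1−p*) = m.
m = 0.28 × (1 − 0.68) = 0.28 × 0.3200 = 0.0896.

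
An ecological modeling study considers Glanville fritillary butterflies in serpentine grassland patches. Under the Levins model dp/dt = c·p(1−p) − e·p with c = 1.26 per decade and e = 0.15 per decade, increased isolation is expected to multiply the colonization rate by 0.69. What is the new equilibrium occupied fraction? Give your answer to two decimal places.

Before: p* = 1 − 0.15/1.26 = 0.8810.
After the change, c = 0.8694, e = 0.15, so p* = 1 − 0.15/0.8694 = 0.8275.

0.83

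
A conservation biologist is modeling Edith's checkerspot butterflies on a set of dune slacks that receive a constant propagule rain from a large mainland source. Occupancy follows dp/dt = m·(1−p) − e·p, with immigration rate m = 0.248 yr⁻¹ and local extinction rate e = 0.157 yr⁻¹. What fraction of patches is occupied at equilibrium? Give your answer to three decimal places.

0.612

At equilibrium the propagule rain into empty patches balances local extinction: m(1−p*) = e·p*.
p* = m/(m+e) = 0.248/(0.248+0.157) = 0.248/0.4050 = 0.6123.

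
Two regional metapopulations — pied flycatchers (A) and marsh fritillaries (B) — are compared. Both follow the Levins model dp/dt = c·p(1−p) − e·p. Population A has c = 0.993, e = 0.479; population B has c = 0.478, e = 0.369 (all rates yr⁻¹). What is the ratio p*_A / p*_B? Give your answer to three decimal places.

A: p*_A = 1 − 0.479/0.993 = 0.5176.
B: p*_B = 1 − 0.369/0.478 = 0.2280.
p*_A / p*_B = 0.5176/0.2280 = 2.2699.

2.270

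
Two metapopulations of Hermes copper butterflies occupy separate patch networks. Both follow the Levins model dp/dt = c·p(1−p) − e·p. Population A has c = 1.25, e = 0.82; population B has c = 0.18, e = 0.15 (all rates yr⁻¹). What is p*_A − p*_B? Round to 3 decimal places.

0.177

A: p*_A = 1 − 0.82/1.25 = 0.3440.
B: p*_B = 1 − 0.15/0.18 = 0.1667.
p*_A − p*_B = 0.3440 − 0.1667 = 0.1773.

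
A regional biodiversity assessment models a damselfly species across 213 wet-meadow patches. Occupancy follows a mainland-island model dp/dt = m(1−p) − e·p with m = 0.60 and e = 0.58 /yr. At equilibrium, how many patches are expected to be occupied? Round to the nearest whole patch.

108

p* = m/(m+e) = 0.60/1.1800 = 0.5085.
Expected occupied patches = N × p* = 213 × 0.5085 = 108.31 ≈ 108.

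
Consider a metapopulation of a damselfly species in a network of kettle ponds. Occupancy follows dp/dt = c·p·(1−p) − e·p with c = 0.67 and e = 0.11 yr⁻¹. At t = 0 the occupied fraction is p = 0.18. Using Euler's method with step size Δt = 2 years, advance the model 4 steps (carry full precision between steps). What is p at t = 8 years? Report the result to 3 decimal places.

Update rule: p ← p + [c·p·(1−p) − e·p]·Δt with Δt = 2.
t = 2: p = 0.18000 + (+0.15818) = 0.33818
t = 4: p = 0.33818 + (+0.22551) = 0.56370
t = 6: p = 0.56370 + (+0.20555) = 0.76925
t = 8: p = 0.76925 + (+0.06862) = 0.83787

0.838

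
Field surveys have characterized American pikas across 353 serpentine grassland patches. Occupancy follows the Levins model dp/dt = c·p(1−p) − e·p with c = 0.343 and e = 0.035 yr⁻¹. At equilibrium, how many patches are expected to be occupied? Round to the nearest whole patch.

317

p* = 1 − e/c = 1 − 0.035/0.343 = 0.8980.
Expected occupied patches = N × p* = 353 × 0.8980 = 316.98 ≈ 317.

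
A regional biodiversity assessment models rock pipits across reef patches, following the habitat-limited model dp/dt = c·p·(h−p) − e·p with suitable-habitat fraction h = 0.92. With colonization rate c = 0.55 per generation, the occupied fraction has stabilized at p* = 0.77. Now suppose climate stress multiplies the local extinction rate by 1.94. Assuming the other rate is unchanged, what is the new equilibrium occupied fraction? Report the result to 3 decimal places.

Balance c(h−p*) = e gives e = 0.55×(0.92 − 0.77000) = 0.08250.
New p* = 0.92 − e/c = 0.92 − 0.16005/0.55000 = 0.62900.

0.629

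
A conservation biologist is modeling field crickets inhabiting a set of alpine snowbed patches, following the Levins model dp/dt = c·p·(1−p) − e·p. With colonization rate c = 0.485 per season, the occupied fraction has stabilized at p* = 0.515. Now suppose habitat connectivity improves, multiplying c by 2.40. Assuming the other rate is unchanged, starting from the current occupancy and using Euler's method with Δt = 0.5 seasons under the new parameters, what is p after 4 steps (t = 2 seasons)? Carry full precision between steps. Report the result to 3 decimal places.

Balance c(1−p*) = e gives e = 0.485×(1 − 0.51500) = 0.23522.
Starting from p₀ = 0.51500; update p ← p + (dp/dt)·Δt with the new parameters.
  1  |  dp/dt·Δt = +0.084799  |  p_1 = 0.599799
  2  |  dp/dt·Δt = +0.069160  |  p_2 = 0.668958
  3  |  dp/dt·Δt = +0.050208  |  p_3 = 0.719166
  4  |  dp/dt·Δt = +0.032961  |  p_4 = 0.752128

0.752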